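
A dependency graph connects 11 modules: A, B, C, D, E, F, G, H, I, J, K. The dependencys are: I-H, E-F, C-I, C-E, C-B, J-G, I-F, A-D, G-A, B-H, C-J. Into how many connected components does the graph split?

2

K is isolated — a component by itself.
Starting from A we can reach A, B, C, D, E, F, G, H, I, J. That is one component of size 10.
Total: 2 components.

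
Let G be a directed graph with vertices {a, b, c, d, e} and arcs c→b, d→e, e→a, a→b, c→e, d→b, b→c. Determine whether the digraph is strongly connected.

There is no directed path from b to d, so the graph is not strongly connected.

No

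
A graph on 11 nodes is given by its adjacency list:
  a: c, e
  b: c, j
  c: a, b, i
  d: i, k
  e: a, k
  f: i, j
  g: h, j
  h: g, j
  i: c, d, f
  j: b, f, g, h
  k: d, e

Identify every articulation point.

j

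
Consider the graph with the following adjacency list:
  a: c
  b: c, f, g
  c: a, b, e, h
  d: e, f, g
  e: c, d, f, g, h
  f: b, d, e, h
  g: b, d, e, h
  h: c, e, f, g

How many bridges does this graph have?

1

The edges on the cycle e-d-g-e are not bridges since each lies on that cycle.
But removing a-c disconnects a from c — this is a bridge.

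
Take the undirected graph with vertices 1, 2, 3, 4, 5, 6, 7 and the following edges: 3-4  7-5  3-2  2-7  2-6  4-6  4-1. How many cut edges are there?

The edges on the cycle 3-4-6-2-3 are not bridges since each lies on that cycle.
But removing 7-5 disconnects 7 from 5; removing 2-7 disconnects 2 from 7; removing 1-4 disconnects 1 from 4 — these are bridges.
That makes 3 bridges.

3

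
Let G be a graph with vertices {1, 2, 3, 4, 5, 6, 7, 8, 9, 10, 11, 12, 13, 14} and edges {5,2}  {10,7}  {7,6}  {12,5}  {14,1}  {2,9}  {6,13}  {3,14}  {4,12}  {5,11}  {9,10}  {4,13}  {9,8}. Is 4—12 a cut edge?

After removing 4—12, the path 4-13-6-7-10-9-2-5-12 still connects them, so the edge is not a bridge.

No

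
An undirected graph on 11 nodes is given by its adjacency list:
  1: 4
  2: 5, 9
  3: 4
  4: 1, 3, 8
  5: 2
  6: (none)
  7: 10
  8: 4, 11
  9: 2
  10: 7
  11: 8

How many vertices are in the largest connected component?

5

6 is isolated — a component by itself.
Starting from 7 we can reach 7, 10. That is one component of size 2.
Starting from 2 we can reach 2, 5, 9. That is one component of size 3.
Starting from 1 we can reach 1, 3, 4, 8, 11. That is one component of size 5.
The largest has 5 vertices.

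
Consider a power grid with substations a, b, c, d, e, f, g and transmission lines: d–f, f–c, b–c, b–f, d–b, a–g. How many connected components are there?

3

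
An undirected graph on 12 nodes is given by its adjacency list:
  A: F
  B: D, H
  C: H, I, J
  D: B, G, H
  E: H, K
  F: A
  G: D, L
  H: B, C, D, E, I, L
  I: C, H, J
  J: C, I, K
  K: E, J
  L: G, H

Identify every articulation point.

H

Removing H increases the component count from 2 to 3, so H is a cut vertex.
By contrast removing K leaves 2 components; it is not a cut vertex. No other vertex is a cut vertex either.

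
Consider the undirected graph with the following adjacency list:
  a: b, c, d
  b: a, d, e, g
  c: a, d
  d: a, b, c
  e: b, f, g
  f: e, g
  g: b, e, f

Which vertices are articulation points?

b

Removing b increases the component count from 1 to 2, so b is a cut vertex.
By contrast removing g leaves 1 component; it is not a cut vertex. No other vertex is a cut vertex either.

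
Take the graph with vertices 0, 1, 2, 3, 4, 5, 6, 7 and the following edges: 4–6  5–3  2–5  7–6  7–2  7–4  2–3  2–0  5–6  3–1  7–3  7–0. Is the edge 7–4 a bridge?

After removing 7–4, the path 7-6-4 still connects them, so the edge is not a bridge.

No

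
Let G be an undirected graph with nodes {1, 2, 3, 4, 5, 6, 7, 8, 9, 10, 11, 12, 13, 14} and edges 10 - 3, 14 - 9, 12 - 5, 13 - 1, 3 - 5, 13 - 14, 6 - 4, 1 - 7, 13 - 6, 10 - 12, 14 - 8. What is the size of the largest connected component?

8

11 is isolated — a component by itself.
2 is isolated — a component by itself.
Starting from 3 we can reach 3, 5, 10, 12. That is one component of size 4.
Starting from 1 we can reach 1, 4, 6, 7, 8, 9, 13, 14. That is one component of size 8.
The largest has 8 vertices.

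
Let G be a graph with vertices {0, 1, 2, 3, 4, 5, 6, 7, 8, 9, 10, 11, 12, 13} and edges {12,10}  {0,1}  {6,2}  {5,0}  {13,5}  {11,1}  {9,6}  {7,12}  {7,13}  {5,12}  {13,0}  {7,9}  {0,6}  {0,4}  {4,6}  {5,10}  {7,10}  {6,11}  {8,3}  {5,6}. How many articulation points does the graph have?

Removing 6 increases the component count from 2 to 3, so 6 is a cut vertex.
By contrast removing 13 leaves 2 components; it is not a cut vertex. No other vertex is a cut vertex either.

1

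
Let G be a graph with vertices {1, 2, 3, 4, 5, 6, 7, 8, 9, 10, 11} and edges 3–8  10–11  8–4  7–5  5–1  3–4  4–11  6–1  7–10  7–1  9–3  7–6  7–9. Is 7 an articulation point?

Yes

Deleting 7 raises the number of components from 2 to 3, so 7 is a cut vertex.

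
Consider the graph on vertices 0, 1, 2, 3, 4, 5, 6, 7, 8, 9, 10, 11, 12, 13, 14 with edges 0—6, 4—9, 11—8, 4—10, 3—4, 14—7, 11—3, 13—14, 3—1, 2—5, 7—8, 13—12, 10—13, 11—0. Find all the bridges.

0-11, 0-6, 1-3, 12-13, 2-5, 4-9

The edges on the cycle 11-3-4-10-13-14-7-8-11 are not bridges since each lies on that cycle.
But removing 11—0 disconnects 11 from 0; removing 2—5 disconnects 2 from 5; removing 3—1 disconnects 3 from 1; removing 0—6 disconnects 0 from 6 — these are bridges.
In total 6 edges are bridges.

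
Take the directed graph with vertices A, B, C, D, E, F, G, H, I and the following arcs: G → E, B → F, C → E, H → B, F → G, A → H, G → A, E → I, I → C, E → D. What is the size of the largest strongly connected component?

{A, B, F, G, H} are all mutually reachable — one SCC of size 5.
{C, E, I} are all mutually reachable — one SCC of size 3.
{D} is an SCC by itself.
The largest has 5 vertices.

5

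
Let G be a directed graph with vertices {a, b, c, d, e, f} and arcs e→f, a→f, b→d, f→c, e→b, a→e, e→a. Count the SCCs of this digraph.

{a, e} are all mutually reachable — one SCC of size 2.
{b} is an SCC by itself.
{d} is an SCC by itself.
{c} is an SCC by itself.
{f} is an SCC by itself.
That gives 5 strongly connected components.

5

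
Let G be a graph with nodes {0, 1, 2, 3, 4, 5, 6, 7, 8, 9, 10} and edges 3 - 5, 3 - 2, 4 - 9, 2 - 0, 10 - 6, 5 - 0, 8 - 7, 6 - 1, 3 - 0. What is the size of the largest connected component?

Starting from 4 we can reach 4, 9. That is one component of size 2.
Starting from 7 we can reach 7, 8. That is one component of size 2.
Starting from 1 we can reach 1, 6, 10. That is one component of size 3.
Starting from 0 we can reach 0, 2, 3, 5. That is one component of size 4.
The largest has 4 vertices.

4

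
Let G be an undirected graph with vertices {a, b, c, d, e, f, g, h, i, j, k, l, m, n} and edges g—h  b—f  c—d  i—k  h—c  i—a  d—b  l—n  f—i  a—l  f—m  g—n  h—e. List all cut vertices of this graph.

f, h, i

Removing f increases the component count from 2 to 3, so f is a cut vertex.
Removing h increases the component count from 2 to 3, so h is a cut vertex.
Removing i increases the component count from 2 to 3, so i is a cut vertex.
By contrast removing e leaves 2 components; it is not a cut vertex. No other vertex is a cut vertex either.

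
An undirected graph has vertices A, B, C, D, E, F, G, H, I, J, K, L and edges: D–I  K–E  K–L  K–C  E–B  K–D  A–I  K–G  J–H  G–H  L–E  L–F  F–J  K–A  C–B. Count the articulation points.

Removing K increases the component count from 1 to 2, so K is a cut vertex.
By contrast removing B leaves 1 component; it is not a cut vertex. No other vertex is a cut vertex either.

1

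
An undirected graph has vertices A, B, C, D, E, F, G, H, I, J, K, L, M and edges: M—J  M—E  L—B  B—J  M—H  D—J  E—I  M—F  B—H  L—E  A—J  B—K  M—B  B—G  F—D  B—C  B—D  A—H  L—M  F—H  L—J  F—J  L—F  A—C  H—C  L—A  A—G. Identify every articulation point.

Removing B increases the component count from 1 to 2, so B is a cut vertex.
Removing E increases the component count from 1 to 2, so E is a cut vertex.
By contrast removing H leaves 1 component; it is not a cut vertex. No other vertex is a cut vertex either.

B, E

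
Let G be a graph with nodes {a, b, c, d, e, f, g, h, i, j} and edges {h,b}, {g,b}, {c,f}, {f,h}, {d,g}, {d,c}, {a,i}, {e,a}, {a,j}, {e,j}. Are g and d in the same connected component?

Yes

From g we can reach b, c, d, f, g, h, which includes d.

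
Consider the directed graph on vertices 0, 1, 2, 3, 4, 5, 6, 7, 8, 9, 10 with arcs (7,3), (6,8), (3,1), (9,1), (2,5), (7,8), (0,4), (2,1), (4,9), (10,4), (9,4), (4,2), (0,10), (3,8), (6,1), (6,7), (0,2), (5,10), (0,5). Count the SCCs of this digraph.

7

{2, 4, 5, 9, 10} are all mutually reachable — one SCC of size 5.
{1} is an SCC by itself.
{6} is an SCC by itself.
{7} is an SCC by itself.
{3} is an SCC by itself.
(and 2 more singleton SCCs)
That gives 7 strongly connected components.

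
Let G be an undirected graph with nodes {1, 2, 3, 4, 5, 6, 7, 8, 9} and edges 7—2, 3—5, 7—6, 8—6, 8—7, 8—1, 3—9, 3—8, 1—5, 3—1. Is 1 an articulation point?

Deleting 1 leaves 2 components (was 2), so 1 is not a cut vertex.

No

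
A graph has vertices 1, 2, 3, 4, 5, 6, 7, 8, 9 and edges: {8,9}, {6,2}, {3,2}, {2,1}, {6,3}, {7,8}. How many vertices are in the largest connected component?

4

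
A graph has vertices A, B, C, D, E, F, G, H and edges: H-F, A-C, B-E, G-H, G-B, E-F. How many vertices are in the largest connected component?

D is isolated — a component by itself.
Starting from A we can reach A, C. That is one component of size 2.
Starting from B we can reach B, E, F, G, H. That is one component of size 5.
The largest has 5 vertices.

5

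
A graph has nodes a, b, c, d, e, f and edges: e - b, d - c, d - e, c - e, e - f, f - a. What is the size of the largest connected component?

Starting from a we can reach a, b, c, d, e, f. That is one component of size 6.
The largest has 6 vertices.

6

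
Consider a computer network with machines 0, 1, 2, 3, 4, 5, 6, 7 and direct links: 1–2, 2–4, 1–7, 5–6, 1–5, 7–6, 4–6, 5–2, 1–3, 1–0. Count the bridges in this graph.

The edges on the cycle 1-7-6-5-1 are not bridges since each lies on that cycle.
But removing 1–3 disconnects 1 from 3; removing 1–0 disconnects 1 from 0 — these are bridges.
That makes 2 bridges.

2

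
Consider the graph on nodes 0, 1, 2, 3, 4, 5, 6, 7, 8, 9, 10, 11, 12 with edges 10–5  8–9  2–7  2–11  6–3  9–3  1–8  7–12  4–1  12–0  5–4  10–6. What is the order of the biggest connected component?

Starting from 0 we can reach 0, 2, 7, 11, 12. That is one component of size 5.
Starting from 1 we can reach 1, 3, 4, 5, 6, 8, 9, 10. That is one component of size 8.
The largest has 8 vertices.

8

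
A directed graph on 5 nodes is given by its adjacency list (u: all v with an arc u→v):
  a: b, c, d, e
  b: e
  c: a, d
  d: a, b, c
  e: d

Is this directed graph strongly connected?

From b we can reach every vertex (a, b, c, d, e), and every vertex can reach b (a, b, c, d, e). So the whole graph is one strongly connected component.

Yes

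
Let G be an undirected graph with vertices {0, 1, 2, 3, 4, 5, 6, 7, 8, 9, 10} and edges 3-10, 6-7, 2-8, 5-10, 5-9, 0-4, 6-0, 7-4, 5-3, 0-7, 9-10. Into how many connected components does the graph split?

4

1 is isolated — a component by itself.
Starting from 2 we can reach 2, 8. That is one component of size 2.
Starting from 0 we can reach 0, 4, 6, 7. That is one component of size 4.
Starting from 3 we can reach 3, 5, 9, 10. That is one component of size 4.
Total: 4 components.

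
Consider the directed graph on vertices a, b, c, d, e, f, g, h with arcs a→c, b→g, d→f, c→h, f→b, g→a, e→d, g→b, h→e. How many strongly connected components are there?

1

{a, b, c, d, e, f, g, h} are all mutually reachable — one SCC of size 8.
That gives 1 strongly connected component.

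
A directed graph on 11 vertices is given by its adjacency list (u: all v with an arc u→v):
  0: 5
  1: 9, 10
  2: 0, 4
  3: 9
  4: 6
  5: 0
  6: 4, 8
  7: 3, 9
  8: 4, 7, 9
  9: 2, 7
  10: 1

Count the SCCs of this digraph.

3

{2, 3, 4, 6, 7, 8, 9} are all mutually reachable — one SCC of size 7.
{1, 10} are all mutually reachable — one SCC of size 2.
{0, 5} are all mutually reachable — one SCC of size 2.
That gives 3 strongly connected components.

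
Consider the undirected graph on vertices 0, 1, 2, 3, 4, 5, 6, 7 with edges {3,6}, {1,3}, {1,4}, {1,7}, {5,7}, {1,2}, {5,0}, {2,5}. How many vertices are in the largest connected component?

Starting from 0 we can reach 0, 1, 2, 3, 4, 5, 6, 7. That is one component of size 8.
The largest has 8 vertices.

8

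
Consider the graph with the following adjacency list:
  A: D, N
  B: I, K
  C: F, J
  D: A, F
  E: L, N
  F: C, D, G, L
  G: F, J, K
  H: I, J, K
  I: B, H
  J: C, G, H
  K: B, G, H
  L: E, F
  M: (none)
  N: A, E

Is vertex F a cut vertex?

Deleting F raises the number of components from 2 to 3, so F is a cut vertex.

Yes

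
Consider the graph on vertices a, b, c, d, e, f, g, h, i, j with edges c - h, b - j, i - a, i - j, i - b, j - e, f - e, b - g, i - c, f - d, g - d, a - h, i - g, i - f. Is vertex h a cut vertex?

No

Deleting h leaves 1 component (was 1) (its neighbors a, c remain connected to each other), so h is not a cut vertex.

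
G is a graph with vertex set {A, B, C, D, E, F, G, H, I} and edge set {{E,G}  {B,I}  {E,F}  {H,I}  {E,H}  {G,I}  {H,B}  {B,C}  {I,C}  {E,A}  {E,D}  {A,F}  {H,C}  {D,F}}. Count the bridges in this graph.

The edges on the cycle H-B-C-H are not bridges since each lies on that cycle.
Every edge lies on some cycle, so there are no bridges.

0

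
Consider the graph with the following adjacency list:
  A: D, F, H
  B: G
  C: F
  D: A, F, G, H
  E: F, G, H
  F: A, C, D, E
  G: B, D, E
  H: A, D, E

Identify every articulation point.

Removing F increases the component count from 1 to 2, so F is a cut vertex.
Removing G increases the component count from 1 to 2, so G is a cut vertex.
By contrast removing H leaves 1 component; it is not a cut vertex. No other vertex is a cut vertex either.

F, G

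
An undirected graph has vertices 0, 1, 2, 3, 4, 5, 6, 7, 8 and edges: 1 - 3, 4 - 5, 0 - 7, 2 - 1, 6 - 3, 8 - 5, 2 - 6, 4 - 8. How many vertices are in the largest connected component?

4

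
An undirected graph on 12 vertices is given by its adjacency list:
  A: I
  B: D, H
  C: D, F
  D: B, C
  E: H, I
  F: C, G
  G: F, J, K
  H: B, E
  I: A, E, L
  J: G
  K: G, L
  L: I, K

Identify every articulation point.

G, I

Removing G increases the component count from 1 to 2, so G is a cut vertex.
Removing I increases the component count from 1 to 2, so I is a cut vertex.
By contrast removing A leaves 1 component; it is not a cut vertex. No other vertex is a cut vertex either.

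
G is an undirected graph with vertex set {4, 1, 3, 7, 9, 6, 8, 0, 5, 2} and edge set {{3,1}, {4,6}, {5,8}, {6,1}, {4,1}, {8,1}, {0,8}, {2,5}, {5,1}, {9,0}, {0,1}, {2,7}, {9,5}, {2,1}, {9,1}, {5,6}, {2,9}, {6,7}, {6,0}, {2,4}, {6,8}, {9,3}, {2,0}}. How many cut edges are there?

0

The edges on the cycle 2-4-6-5-2 are not bridges since each lies on that cycle.
Every edge lies on some cycle, so there are no bridges.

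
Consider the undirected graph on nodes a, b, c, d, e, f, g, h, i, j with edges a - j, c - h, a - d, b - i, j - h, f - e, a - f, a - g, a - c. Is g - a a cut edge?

Removing g - a leaves no path between g and a: the component count goes from 2 to 3. So it is a bridge.

Yes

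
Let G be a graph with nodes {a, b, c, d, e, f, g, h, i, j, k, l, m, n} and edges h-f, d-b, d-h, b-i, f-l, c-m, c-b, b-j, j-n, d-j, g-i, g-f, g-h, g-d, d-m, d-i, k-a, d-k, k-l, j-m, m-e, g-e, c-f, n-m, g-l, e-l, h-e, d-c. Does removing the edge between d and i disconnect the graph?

After removing d-i, the path d-g-i still connects them, so the edge is not a bridge.

No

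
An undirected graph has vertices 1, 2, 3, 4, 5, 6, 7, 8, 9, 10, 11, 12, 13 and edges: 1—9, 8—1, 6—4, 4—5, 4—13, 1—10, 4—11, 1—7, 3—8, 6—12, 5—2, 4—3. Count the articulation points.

6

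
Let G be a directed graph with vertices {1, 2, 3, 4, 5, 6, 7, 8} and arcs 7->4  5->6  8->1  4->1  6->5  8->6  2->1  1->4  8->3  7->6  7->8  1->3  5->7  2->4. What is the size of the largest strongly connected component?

4

{5, 6, 7, 8} are all mutually reachable — one SCC of size 4.
{1, 4} are all mutually reachable — one SCC of size 2.
{2} is an SCC by itself.
{3} is an SCC by itself.
The largest has 4 vertices.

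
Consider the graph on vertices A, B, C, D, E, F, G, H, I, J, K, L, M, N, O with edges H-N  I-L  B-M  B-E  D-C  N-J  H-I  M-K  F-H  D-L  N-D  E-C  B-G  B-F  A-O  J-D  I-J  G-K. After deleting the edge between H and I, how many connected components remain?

H and I are still connected via H-N-J-I, so the component count stays at 2.

2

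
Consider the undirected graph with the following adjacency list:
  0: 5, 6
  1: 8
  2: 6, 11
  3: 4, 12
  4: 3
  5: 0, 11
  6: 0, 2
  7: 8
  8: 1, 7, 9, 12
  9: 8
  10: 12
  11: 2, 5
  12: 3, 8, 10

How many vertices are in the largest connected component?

8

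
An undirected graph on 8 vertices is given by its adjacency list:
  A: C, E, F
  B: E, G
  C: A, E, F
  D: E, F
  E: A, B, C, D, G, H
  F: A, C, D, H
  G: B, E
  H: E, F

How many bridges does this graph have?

0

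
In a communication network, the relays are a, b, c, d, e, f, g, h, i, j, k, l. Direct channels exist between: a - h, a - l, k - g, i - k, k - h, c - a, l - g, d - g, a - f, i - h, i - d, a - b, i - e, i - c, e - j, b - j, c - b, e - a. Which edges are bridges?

a-f

The edges on the cycle i-e-a-c-i are not bridges since each lies on that cycle.
But removing f - a disconnects f from a — this is a bridge.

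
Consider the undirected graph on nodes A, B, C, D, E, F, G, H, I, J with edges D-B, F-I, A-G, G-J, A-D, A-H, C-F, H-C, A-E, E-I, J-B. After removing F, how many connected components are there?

1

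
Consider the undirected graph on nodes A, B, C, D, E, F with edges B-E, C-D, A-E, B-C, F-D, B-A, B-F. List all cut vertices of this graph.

Removing B increases the component count from 1 to 2, so B is a cut vertex.
By contrast removing E leaves 1 component; it is not a cut vertex. No other vertex is a cut vertex either.

B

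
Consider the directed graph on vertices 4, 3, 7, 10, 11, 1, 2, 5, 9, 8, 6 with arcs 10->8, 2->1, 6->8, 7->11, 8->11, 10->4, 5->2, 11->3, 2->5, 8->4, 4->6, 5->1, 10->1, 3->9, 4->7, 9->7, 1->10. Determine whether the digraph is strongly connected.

No

There is no directed path from 8 to 5, so the graph is not strongly connected.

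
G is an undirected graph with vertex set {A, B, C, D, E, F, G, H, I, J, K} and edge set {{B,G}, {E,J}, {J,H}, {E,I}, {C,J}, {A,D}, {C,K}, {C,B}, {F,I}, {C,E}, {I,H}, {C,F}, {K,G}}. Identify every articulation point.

C

Removing C increases the component count from 2 to 3, so C is a cut vertex.
By contrast removing A leaves 2 components; it is not a cut vertex. No other vertex is a cut vertex either.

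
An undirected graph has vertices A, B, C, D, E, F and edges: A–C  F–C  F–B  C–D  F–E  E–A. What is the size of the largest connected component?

Starting from A we can reach A, B, C, D, E, F. That is one component of size 6.
The largest has 6 vertices.

6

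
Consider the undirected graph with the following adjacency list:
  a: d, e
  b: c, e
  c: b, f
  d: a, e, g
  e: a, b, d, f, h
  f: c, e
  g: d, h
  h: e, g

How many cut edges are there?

0

The edges on the cycle e-h-g-d-e are not bridges since each lies on that cycle.
Every edge lies on some cycle, so there are no bridges.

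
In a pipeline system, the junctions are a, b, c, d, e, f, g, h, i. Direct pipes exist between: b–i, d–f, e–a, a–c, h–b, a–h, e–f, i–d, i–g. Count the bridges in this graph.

The edges on the cycle e-a-h-b-i-d-f-e are not bridges since each lies on that cycle.
But removing a–c disconnects a from c; removing g–i disconnects g from i — these are bridges.
That makes 2 bridges.

2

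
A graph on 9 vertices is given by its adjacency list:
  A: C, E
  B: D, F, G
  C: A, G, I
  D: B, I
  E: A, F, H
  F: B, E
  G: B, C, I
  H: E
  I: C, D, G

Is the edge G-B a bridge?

After removing G-B, the path G-I-D-B still connects them, so the edge is not a bridge.

No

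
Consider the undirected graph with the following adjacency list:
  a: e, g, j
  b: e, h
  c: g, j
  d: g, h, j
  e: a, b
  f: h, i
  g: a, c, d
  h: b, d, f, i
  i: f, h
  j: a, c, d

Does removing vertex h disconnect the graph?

Yes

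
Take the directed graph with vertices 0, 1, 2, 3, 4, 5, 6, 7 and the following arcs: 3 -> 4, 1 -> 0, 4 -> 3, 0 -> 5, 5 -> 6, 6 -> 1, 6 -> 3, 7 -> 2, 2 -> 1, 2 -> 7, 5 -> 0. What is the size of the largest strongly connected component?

4

{0, 1, 5, 6} are all mutually reachable — one SCC of size 4.
{2, 7} are all mutually reachable — one SCC of size 2.
{3, 4} are all mutually reachable — one SCC of size 2.
The largest has 4 vertices.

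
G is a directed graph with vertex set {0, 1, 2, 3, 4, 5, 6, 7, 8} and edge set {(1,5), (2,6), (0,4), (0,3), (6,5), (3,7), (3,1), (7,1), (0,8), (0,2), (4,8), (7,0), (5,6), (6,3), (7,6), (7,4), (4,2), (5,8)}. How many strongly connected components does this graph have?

2

{0, 1, 2, 3, 4, 5, 6, 7} are all mutually reachable — one SCC of size 8.
{8} is an SCC by itself.
That gives 2 strongly connected components.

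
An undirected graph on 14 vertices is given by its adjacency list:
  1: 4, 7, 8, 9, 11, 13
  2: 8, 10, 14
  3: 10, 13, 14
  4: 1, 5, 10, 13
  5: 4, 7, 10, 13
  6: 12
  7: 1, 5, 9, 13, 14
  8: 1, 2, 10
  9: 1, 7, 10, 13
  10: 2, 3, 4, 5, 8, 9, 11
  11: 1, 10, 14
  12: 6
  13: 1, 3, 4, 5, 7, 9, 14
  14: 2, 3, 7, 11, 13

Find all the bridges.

The edges on the cycle 4-13-14-11-1-4 are not bridges since each lies on that cycle.
But removing 12-6 disconnects 12 from 6 — this is a bridge.

12-6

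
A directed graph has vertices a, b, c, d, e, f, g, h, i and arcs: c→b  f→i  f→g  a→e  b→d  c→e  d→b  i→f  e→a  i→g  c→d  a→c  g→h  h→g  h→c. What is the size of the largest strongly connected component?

{a, c, e} are all mutually reachable — one SCC of size 3.
{g, h} are all mutually reachable — one SCC of size 2.
{f, i} are all mutually reachable — one SCC of size 2.
{b, d} are all mutually reachable — one SCC of size 2.
The largest has 3 vertices.

3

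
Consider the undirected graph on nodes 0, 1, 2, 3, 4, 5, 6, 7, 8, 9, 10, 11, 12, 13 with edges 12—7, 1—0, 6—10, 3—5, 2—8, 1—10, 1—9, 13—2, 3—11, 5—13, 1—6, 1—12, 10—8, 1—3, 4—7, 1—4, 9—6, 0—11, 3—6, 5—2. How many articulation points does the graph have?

1

Removing 1 increases the component count from 1 to 2, so 1 is a cut vertex.
By contrast removing 8 leaves 1 component; it is not a cut vertex. No other vertex is a cut vertex either.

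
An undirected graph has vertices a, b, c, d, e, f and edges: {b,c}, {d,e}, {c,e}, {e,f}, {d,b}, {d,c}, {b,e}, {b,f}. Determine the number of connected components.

2

a is isolated — a component by itself.
Starting from b we can reach b, c, d, e, f. That is one component of size 5.
Total: 2 components.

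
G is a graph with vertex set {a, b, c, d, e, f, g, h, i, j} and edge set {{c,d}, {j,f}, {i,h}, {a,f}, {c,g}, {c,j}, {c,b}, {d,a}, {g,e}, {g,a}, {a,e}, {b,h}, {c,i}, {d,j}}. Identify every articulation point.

c

Removing c increases the component count from 1 to 2, so c is a cut vertex.
By contrast removing f leaves 1 component; it is not a cut vertex. No other vertex is a cut vertex either.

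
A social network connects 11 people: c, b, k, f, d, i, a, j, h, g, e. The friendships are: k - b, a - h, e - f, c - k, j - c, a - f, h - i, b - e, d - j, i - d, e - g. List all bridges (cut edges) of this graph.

The edges on the cycle a-h-i-d-j-c-k-b-e-f-a are not bridges since each lies on that cycle.
But removing e - g disconnects e from g — this is a bridge.

e-g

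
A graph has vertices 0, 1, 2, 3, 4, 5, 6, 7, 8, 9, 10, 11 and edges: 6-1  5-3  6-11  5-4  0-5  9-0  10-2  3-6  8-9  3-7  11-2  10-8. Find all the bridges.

The edges on the cycle 10-8-9-0-5-3-6-11-2-10 are not bridges since each lies on that cycle.
But removing 4-5 disconnects 4 from 5; removing 1-6 disconnects 1 from 6; removing 7-3 disconnects 7 from 3 — these are bridges.

1-6, 3-7, 4-5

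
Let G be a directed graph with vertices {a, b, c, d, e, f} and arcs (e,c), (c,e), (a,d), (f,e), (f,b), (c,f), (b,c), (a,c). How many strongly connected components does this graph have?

3

{b, c, e, f} are all mutually reachable — one SCC of size 4.
{d} is an SCC by itself.
{a} is an SCC by itself.
That gives 3 strongly connected components.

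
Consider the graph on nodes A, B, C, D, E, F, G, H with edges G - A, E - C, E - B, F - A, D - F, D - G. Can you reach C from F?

No

The component containing F is {A, D, F, G}, and C is not in it.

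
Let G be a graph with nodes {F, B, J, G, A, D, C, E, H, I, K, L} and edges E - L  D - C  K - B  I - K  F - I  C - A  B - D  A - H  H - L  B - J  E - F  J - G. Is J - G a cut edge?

Yes

Removing J - G leaves no path between J and G: the component count goes from 1 to 2. So it is a bridge.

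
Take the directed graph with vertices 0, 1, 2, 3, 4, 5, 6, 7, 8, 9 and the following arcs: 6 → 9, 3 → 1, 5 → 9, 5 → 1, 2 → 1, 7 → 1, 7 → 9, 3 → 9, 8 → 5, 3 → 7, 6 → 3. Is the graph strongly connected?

There is no directed path from 4 to 7, so the graph is not strongly connected.

No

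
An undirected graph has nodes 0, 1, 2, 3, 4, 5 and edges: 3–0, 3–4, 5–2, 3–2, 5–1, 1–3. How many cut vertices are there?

1

Removing 3 increases the component count from 1 to 3, so 3 is a cut vertex.
By contrast removing 1 leaves 1 component; it is not a cut vertex. No other vertex is a cut vertex either.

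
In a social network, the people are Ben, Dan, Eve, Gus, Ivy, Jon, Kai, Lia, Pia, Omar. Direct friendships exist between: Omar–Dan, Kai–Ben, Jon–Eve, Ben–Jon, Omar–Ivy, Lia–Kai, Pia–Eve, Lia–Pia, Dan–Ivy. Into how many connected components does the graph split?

Gus is isolated — a component by itself.
Starting from Dan we can reach Dan, Ivy, Omar. That is one component of size 3.
Starting from Ben we can reach Ben, Eve, Jon, Kai, Lia, Pia. That is one component of size 6.
Total: 3 components.

3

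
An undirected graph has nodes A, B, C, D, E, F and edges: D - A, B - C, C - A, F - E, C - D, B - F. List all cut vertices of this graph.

Removing B increases the component count from 1 to 2, so B is a cut vertex.
Removing C increases the component count from 1 to 2, so C is a cut vertex.
Removing F increases the component count from 1 to 2, so F is a cut vertex.
By contrast removing E leaves 1 component; it is not a cut vertex. No other vertex is a cut vertex either.

B, C, F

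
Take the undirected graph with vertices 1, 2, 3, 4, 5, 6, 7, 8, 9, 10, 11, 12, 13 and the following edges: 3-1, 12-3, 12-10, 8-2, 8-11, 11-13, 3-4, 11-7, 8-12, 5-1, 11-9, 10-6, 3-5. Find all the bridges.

The edges on the cycle 3-5-1-3 are not bridges since each lies on that cycle.
But removing 12-3 disconnects 12 from 3; removing 11-7 disconnects 11 from 7; removing 10-6 disconnects 10 from 6; removing 2-8 disconnects 2 from 8 — these are bridges.
In total 10 edges are bridges.

10-12, 10-6, 11-13, 11-7, 11-8, 11-9, 12-3, 12-8, 2-8, 3-4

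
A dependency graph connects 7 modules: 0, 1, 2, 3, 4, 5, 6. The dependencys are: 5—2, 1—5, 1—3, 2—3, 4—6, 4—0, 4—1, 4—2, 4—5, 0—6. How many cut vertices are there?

Removing 4 increases the component count from 1 to 2, so 4 is a cut vertex.
By contrast removing 2 leaves 1 component; it is not a cut vertex. No other vertex is a cut vertex either.

1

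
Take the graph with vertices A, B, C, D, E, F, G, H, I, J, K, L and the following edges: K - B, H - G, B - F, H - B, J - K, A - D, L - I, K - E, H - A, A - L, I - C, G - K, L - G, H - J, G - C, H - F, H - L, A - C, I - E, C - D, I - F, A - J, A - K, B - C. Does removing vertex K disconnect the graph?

No

Deleting K leaves 1 component (was 1) (its neighbors A, B, E, G, J remain connected to each other), so K is not a cut vertex.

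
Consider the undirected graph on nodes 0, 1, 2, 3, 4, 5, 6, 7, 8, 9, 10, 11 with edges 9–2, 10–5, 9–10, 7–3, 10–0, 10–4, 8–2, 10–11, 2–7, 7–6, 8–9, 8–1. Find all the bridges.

0-10, 1-8, 10-11, 10-4, 10-5, 10-9, 2-7, 3-7, 6-7

The edges on the cycle 8-9-2-8 are not bridges since each lies on that cycle.
But removing 11–10 disconnects 11 from 10; removing 9–10 disconnects 9 from 10; removing 10–4 disconnects 10 from 4; removing 2–7 disconnects 2 from 7 — these are bridges.
In total 9 edges are bridges.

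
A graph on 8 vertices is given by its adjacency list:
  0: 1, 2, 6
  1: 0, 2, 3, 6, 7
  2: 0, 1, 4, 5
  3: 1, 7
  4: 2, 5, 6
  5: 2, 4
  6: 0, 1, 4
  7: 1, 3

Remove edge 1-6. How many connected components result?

1 and 6 are still connected via 1-0-6, so the component count stays at 1.

1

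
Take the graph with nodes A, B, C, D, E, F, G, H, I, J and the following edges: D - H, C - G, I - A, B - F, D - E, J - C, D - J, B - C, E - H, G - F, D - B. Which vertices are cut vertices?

Removing D increases the component count from 2 to 3, so D is a cut vertex.
By contrast removing G leaves 2 components; it is not a cut vertex. No other vertex is a cut vertex either.

D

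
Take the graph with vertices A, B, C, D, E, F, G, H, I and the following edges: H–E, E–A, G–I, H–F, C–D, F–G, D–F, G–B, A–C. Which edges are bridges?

The edges on the cycle H-E-A-C-D-F-H are not bridges since each lies on that cycle.
But removing G–I disconnects G from I; removing F–G disconnects F from G; removing B–G disconnects B from G — these are bridges.

B-G, F-G, G-I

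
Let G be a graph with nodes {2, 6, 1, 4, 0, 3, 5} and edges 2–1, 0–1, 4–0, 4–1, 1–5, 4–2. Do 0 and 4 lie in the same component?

Yes

From 0 we can reach 0, 1, 2, 4, 5, which includes 4.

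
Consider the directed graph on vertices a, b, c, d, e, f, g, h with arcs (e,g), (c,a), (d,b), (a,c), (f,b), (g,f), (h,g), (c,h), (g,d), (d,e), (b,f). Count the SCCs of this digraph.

{d, e, g} are all mutually reachable — one SCC of size 3.
{b, f} are all mutually reachable — one SCC of size 2.
{a, c} are all mutually reachable — one SCC of size 2.
{h} is an SCC by itself.
That gives 4 strongly connected components.

4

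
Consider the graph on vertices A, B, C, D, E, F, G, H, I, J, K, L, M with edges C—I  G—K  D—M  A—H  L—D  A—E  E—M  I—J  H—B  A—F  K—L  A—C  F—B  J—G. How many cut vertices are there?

Removing A increases the component count from 1 to 2, so A is a cut vertex.
By contrast removing K leaves 1 component; it is not a cut vertex. No other vertex is a cut vertex either.

1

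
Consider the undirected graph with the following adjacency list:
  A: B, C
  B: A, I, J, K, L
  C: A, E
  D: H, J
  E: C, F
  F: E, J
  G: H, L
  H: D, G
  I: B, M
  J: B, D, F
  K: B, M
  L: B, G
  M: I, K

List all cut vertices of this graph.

B

Removing B increases the component count from 1 to 2, so B is a cut vertex.
By contrast removing D leaves 1 component; it is not a cut vertex. No other vertex is a cut vertex either.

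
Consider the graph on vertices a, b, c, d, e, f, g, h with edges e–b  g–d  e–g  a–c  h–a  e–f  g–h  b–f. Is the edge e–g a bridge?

Yes

Removing e–g leaves no path between e and g: the component count goes from 1 to 2. So it is a bridge.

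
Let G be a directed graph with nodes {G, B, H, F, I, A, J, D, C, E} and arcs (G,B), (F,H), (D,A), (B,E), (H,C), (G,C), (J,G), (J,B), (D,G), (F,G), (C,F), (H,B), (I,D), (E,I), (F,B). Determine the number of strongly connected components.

{B, C, D, E, F, G, H, I} are all mutually reachable — one SCC of size 8.
{J} is an SCC by itself.
{A} is an SCC by itself.
That gives 3 strongly connected components.

3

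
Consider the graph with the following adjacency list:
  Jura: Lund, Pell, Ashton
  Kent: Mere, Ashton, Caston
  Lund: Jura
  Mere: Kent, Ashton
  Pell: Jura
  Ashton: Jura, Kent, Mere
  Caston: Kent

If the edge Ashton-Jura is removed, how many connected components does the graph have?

2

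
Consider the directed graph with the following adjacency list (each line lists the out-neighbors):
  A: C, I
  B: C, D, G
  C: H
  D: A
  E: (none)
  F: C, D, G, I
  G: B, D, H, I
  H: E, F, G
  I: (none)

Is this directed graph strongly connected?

No

There is no directed path from I to G, so the graph is not strongly connected.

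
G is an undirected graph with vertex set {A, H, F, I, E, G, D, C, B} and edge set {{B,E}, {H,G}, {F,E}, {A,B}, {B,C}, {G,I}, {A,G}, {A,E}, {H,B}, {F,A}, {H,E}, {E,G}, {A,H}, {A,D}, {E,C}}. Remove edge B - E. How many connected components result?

1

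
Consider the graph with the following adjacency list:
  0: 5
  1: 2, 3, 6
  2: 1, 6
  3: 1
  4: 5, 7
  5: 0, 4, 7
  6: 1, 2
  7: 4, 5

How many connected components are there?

Starting from 0 we can reach 0, 4, 5, 7. That is one component of size 4.
Starting from 1 we can reach 1, 2, 3, 6. That is one component of size 4.
Total: 2 components.

2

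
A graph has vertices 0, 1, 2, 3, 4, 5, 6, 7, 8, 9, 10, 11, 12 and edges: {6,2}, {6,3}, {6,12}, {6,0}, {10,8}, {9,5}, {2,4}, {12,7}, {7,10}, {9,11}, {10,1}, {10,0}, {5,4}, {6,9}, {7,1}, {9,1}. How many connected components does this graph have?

1

Starting from 0 we can reach 0, 1, 2, 3, 4, 5, 6, 7, 8, 9, 10, 11, 12. That is one component of size 13.
Total: 1 component.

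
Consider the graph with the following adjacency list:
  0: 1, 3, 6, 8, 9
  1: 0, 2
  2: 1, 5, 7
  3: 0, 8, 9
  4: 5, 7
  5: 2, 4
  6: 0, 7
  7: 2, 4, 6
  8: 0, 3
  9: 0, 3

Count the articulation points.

1

Removing 0 increases the component count from 1 to 2, so 0 is a cut vertex.
By contrast removing 9 leaves 1 component; it is not a cut vertex. No other vertex is a cut vertex either.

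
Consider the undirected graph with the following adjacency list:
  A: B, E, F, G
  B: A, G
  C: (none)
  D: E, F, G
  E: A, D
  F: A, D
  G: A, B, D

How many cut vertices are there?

0

Removing B, for instance, still leaves 2 components. No single vertex removal increases the component count — the graph has no articulation points.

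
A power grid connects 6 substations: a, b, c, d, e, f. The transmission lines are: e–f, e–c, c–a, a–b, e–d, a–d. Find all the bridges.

a-b, e-f

The edges on the cycle e-c-a-d-e are not bridges since each lies on that cycle.
But removing a–b disconnects a from b; removing e–f disconnects e from f — these are bridges.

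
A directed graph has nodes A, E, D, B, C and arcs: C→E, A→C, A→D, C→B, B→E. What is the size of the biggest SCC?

1

{C} is an SCC by itself.
{B} is an SCC by itself.
{A} is an SCC by itself.
{D} is an SCC by itself.
{E} is an SCC by itself.
The largest has 1 vertex.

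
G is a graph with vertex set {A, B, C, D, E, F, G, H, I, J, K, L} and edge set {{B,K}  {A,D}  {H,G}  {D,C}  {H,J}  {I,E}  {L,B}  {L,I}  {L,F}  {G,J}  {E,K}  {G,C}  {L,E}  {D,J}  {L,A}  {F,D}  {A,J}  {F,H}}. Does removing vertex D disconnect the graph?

Deleting D leaves 1 component (was 1) (its neighbors A, C, F, J remain connected to each other), so D is not a cut vertex.

No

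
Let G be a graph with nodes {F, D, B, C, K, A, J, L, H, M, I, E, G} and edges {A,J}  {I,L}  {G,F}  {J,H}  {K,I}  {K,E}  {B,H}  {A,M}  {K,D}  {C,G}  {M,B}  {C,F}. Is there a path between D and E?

From D we can reach D, E, I, K, L, which includes E.

Yes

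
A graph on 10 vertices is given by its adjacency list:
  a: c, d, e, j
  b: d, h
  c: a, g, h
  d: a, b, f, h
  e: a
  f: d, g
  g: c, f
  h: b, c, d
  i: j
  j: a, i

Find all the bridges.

The edges on the cycle d-a-c-g-f-d are not bridges since each lies on that cycle.
But removing e-a disconnects e from a; removing j-a disconnects j from a; removing j-i disconnects j from i — these are bridges.

a-e, a-j, i-j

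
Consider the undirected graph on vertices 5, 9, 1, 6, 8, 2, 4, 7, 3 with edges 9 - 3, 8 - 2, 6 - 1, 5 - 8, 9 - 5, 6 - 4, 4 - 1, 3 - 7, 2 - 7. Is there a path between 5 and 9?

Yes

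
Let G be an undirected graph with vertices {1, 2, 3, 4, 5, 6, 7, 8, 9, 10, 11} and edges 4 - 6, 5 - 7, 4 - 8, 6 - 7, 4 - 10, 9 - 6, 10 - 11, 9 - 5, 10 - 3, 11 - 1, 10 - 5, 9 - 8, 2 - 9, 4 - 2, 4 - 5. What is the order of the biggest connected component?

11

Starting from 1 we can reach 1, 2, 3, 4, 5, 6, 7, 8, 9, 10, 11. That is one component of size 11.
The largest has 11 vertices.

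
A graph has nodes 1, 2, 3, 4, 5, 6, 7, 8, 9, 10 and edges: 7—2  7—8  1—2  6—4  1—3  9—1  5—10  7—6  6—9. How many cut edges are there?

4

The edges on the cycle 7-6-9-1-2-7 are not bridges since each lies on that cycle.
But removing 6—4 disconnects 6 from 4; removing 5—10 disconnects 5 from 10; removing 1—3 disconnects 1 from 3; removing 7—8 disconnects 7 from 8 — these are bridges.
That makes 4 bridges.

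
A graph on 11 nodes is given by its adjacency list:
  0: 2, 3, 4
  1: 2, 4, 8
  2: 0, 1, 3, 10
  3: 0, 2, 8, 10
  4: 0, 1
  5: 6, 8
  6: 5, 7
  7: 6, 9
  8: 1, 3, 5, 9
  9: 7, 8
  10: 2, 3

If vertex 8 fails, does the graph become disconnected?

Yes

Deleting 8 raises the number of components from 1 to 2, so 8 is a cut vertex.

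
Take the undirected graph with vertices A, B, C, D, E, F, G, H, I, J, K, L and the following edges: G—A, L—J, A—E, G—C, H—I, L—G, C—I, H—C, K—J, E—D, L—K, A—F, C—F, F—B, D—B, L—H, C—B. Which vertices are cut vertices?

Removing L increases the component count from 1 to 2, so L is a cut vertex.
By contrast removing H leaves 1 component; it is not a cut vertex. No other vertex is a cut vertex either.

L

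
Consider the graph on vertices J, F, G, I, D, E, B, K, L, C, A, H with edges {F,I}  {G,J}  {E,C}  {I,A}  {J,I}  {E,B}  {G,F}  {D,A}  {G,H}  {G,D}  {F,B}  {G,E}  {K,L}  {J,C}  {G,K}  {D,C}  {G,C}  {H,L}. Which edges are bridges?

The edges on the cycle G-H-L-K-G are not bridges since each lies on that cycle.
Every edge lies on some cycle, so there are no bridges.

none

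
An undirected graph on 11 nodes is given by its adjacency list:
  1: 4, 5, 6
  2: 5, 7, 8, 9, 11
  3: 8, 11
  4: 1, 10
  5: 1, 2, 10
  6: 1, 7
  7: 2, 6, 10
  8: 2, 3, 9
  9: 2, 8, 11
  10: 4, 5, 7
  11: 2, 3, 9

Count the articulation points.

1

Removing 2 increases the component count from 1 to 2, so 2 is a cut vertex.
By contrast removing 8 leaves 1 component; it is not a cut vertex. No other vertex is a cut vertex either.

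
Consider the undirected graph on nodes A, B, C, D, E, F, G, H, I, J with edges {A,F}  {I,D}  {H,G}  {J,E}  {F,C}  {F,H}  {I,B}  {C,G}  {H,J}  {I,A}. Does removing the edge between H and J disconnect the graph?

Removing H–J leaves no path between H and J: the component count goes from 1 to 2. So it is a bridge.

Yes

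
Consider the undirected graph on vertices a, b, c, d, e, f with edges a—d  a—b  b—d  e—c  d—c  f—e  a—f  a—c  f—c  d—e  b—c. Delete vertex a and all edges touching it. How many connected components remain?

With a gone, the remaining components are: {b, c, d, e, f}.
That is 1 component.

1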